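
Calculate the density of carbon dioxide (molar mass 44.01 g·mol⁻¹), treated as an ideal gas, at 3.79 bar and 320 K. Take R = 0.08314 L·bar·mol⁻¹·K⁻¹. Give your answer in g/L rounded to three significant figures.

ρ = PM/(RT) = (3.79 × 44.01) / (0.08314 × 320.0)

ρ ≈ 6.27 g/L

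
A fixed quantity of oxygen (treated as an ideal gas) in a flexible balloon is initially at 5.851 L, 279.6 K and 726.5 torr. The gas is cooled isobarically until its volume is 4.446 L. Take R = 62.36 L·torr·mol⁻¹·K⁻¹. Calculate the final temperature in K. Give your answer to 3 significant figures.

Isobaric, so V/T is constant: P₂ = P₁; T₂ = T₁·(V₂/V₁) = 212.5 K.

T₂ ≈ 212 K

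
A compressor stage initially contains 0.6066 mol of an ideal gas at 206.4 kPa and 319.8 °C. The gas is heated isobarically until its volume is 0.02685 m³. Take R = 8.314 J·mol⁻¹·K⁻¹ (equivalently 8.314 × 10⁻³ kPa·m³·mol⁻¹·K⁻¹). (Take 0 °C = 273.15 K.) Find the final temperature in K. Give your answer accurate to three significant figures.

Convert: T₁ = 593.0 K.
From PV = nRT: V₁ = nRT₁/P₁ = 0.01449 m³.
P constant ⇒ V ∝ T: P₂ = P₁; T₂ = T₁·(V₂/V₁) = 1099 K.

T₂ ≈ 1.10e+03 K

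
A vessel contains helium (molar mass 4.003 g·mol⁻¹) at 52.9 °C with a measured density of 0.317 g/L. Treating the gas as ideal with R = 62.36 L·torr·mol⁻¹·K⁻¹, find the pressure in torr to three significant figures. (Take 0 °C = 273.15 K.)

ρ = PM/(RT) ⇒ P = ρRT/M = (0.317 × 62.36 × 326.0) / 4.003

P ≈ 1.61e+03 torr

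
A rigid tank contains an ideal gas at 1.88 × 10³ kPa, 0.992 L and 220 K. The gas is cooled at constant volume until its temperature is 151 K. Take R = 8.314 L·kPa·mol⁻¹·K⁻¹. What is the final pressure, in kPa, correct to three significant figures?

P₂ ≈ 1.29e+03 kPa

V constant ⇒ P ∝ T: V₂ = V₁; P₂ = P₁·(T₂/T₁) = 1290 kPa.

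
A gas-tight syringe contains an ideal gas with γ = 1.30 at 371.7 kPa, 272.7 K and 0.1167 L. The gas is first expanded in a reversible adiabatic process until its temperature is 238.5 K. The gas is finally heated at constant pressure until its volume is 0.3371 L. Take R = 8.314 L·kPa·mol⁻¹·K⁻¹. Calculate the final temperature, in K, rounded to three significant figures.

T₃ ≈ 441 K

Reversible adiabatic, γ = 1.30: P₂ = P₁·(T₂/T₁)^(γ/(γ−1)) = 208.0 kPa; V₂ = V₁·(T₁/T₂)^(1/(γ−1)) = 0.1824 L.
Isobaric, so V/T is constant: P₃ = P₂; T₃ = T₂·(V₃/V₂) = 440.7 K.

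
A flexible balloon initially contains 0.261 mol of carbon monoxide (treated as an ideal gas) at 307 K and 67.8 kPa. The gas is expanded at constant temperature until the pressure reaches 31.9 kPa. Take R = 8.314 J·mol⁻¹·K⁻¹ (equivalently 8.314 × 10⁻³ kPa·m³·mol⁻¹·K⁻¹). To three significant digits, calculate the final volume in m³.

From PV = nRT: V₁ = nRT₁/P₁ = 0.009826 m³.
T constant ⇒ Boyle's law P V = const: T₂ = T₁; V₂ = V₁·(P₁/P₂) = 0.02088 m³.

V₂ ≈ 0.0209 m³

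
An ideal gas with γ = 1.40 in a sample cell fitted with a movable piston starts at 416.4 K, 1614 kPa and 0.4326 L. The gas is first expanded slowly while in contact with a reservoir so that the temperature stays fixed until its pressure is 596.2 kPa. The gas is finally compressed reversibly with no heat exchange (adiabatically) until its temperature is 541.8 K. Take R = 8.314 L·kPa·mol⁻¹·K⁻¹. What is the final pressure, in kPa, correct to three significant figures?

T constant ⇒ Boyle's law P V = const: T₂ = T₁; V₂ = V₁·(P₁/P₂) = 1.171 L.
Adiabatic (γ = 1.40), T V^(γ−1) and P V^γ constant: P₃ = P₂·(T₃/T₂)^(γ/(γ−1)) = 1498 kPa; V₃ = V₂·(T₂/T₃)^(1/(γ−1)) = 0.6064 L.

P₃ ≈ 1.50e+03 kPa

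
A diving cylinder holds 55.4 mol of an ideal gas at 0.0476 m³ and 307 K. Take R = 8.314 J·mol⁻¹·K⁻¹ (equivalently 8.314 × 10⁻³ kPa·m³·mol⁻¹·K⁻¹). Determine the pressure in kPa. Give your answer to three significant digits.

P ≈ 2.97e+03 kPa

PV = nRT ⇒ P = nRT/V = (55.4 × 8.314 × 10⁻³ × 307) / 0.0476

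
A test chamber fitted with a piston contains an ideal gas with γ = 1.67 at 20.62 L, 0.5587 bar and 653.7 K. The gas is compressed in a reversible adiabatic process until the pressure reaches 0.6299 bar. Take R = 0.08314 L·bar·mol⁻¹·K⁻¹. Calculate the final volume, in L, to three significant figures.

V₂ ≈ 19.2 L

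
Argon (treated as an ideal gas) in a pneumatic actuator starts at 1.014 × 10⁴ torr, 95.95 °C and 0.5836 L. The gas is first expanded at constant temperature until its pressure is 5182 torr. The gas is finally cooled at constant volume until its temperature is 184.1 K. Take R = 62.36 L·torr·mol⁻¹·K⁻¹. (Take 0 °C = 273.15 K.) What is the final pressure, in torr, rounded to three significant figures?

P₃ ≈ 2.58e+03 torr

Convert: T₁ = 369.1 K.
T constant ⇒ Boyle's law P V = const: T₂ = T₁; V₂ = V₁·(P₁/P₂) = 1.142 L.
Isochoric, so P/T is constant: V₃ = V₂; P₃ = P₂·(T₃/T₂) = 2585 torr.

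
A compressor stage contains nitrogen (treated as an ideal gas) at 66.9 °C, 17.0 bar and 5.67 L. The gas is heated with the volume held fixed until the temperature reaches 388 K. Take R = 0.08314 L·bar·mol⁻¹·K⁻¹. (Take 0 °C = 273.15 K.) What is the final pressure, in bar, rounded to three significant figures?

Convert: T₁ = 340.0 K.
Isochoric, so P/T is constant: V₂ = V₁; P₂ = P₁·(T₂/T₁) = 19.40 bar.

P₂ ≈ 19.4 bar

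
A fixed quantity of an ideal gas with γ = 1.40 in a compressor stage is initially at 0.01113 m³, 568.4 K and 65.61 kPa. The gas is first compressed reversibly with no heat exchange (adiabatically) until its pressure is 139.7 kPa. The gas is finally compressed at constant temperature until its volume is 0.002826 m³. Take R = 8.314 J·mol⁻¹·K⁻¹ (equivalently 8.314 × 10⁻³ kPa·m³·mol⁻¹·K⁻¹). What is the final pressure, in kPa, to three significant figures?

Adiabatic (γ = 1.40), T V^(γ−1) and P V^γ constant: T₂ = T₁·(P₂/P₁)^((γ−1)/γ) = 705.4 K; V₂ = V₁·(P₁/P₂)^(1/γ) = 0.006487 m³.
T constant ⇒ Boyle's law P V = const: T₃ = T₂; P₃ = P₂·(V₂/V₃) = 320.7 kPa.

P₃ ≈ 321 kPa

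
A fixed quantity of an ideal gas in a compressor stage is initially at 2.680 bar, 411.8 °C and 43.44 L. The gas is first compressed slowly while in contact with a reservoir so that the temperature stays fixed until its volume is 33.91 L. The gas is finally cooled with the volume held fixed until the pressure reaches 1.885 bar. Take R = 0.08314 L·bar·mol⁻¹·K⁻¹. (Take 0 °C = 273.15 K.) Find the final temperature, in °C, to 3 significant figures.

T₃ ≈ 103 °C

Convert: T₁ = 685.0 K.
T constant ⇒ Boyle's law P V = const: T₂ = T₁; P₂ = P₁·(V₁/V₂) = 3.433 bar.
V constant ⇒ P ∝ T: V₃ = V₂; T₃ = T₂·(P₃/P₂) = 376.1 K.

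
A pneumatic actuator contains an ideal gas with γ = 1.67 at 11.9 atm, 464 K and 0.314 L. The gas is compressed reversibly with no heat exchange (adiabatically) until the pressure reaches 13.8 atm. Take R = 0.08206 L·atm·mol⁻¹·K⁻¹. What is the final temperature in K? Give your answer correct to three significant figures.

T₂ ≈ 492 K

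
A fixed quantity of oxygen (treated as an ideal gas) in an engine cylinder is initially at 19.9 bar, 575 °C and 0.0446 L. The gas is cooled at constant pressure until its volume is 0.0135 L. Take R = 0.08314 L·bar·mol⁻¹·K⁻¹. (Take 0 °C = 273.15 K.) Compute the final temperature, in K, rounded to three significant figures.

Convert: T₁ = 848.1 K.
Isobaric, so V/T is constant: P₂ = P₁; T₂ = T₁·(V₂/V₁) = 256.7 K.

T₂ ≈ 257 K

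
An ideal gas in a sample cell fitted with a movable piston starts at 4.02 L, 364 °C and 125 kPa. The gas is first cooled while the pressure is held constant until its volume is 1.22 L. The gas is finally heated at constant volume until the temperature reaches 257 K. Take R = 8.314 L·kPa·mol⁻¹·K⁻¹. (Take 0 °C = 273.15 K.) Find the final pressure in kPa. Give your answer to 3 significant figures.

P₃ ≈ 166 kPa

Convert: T₁ = 637.1 K.
P constant ⇒ V ∝ T: P₂ = P₁; T₂ = T₁·(V₂/V₁) = 193.4 K.
V constant ⇒ P ∝ T: V₃ = V₂; P₃ = P₂·(T₃/T₂) = 166.1 kPa.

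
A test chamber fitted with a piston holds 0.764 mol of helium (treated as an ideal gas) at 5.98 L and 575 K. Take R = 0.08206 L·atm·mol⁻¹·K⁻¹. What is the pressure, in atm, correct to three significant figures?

PV = nRT ⇒ P = nRT/V = (0.764 × 0.08206 × 575) / 5.98

P ≈ 6.03 atm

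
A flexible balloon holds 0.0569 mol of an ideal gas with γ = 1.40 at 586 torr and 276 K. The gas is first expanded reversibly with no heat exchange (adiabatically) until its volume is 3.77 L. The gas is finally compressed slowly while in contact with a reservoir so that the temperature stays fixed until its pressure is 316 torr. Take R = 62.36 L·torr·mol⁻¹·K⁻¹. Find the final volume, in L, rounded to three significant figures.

V₃ ≈ 2.24 L

From PV = nRT: V₁ = nRT₁/P₁ = 1.671 L.
Reversible adiabatic, γ = 1.40: T₂ = T₁·(V₁/V₂)^(γ−1) = 199.3 K; P₂ = P₁·(V₁/V₂)^γ = 187.6 torr.
Isothermal, so P V is constant: T₃ = T₂; V₃ = V₂·(P₂/P₃) = 2.238 L.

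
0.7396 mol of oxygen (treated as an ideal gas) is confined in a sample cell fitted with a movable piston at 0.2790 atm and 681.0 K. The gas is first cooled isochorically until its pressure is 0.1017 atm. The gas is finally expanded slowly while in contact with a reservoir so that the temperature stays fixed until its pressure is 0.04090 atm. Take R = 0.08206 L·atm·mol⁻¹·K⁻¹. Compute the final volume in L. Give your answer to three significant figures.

From PV = nRT: V₁ = nRT₁/P₁ = 148.1 L.
V constant ⇒ P ∝ T: V₂ = V₁; T₂ = T₁·(P₂/P₁) = 248.2 K.
T constant ⇒ Boyle's law P V = const: T₃ = T₂; V₃ = V₂·(P₂/P₃) = 368.4 L.

V₃ ≈ 368 L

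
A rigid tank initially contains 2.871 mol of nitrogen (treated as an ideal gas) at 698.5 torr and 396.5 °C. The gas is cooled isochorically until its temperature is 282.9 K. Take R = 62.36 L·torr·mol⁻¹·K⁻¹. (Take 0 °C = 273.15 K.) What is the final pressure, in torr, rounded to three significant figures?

P₂ ≈ 295 torr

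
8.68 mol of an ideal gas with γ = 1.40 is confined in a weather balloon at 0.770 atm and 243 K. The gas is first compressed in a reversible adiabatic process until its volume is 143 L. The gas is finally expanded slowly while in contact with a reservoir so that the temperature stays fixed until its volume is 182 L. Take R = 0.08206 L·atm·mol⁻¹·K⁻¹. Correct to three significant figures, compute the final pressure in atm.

P₃ ≈ 1.14 atm

From PV = nRT: V₁ = nRT₁/P₁ = 224.8 L.
Adiabatic (γ = 1.40), T V^(γ−1) and P V^γ constant: T₂ = T₁·(V₁/V₂)^(γ−1) = 291.2 K; P₂ = P₁·(V₁/V₂)^γ = 1.450 atm.
T constant ⇒ Boyle's law P V = const: T₃ = T₂; P₃ = P₂·(V₂/V₃) = 1.140 atm.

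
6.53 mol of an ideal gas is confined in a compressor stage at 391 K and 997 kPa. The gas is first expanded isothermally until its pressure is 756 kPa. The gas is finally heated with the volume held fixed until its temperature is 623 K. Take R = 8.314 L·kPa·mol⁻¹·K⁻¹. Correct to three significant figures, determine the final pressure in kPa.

From PV = nRT: V₁ = nRT₁/P₁ = 21.29 L.
Isothermal, so P V is constant: T₂ = T₁; V₂ = V₁·(P₁/P₂) = 28.08 L.
V constant ⇒ P ∝ T: V₃ = V₂; P₃ = P₂·(T₃/T₂) = 1205 kPa.

P₃ ≈ 1.20e+03 kPa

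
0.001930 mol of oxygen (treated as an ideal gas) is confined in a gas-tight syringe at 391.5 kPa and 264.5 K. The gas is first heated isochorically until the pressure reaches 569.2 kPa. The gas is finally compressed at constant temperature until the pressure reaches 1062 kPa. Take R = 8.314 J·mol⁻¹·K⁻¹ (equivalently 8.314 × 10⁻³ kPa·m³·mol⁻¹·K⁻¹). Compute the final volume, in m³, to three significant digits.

From PV = nRT: V₁ = nRT₁/P₁ = 1.084e-05 m³.
Isochoric, so P/T is constant: V₂ = V₁; T₂ = T₁·(P₂/P₁) = 384.6 K.
T constant ⇒ Boyle's law P V = const: T₃ = T₂; V₃ = V₂·(P₂/P₃) = 5.810e-06 m³.

V₃ ≈ 5.81e-06 m³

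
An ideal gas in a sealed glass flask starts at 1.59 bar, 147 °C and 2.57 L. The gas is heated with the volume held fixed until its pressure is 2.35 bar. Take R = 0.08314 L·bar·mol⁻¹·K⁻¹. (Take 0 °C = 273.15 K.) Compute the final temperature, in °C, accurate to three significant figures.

Convert: T₁ = 420.1 K.
Isochoric, so P/T is constant: V₂ = V₁; T₂ = T₁·(P₂/P₁) = 621.0 K.

T₂ ≈ 348 °C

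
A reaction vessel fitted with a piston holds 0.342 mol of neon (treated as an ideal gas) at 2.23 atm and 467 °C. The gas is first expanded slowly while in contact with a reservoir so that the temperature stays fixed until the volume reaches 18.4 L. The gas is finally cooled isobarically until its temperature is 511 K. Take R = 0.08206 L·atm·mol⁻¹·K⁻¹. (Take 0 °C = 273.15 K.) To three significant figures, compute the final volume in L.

Convert: T₁ = 740.1 K.
From PV = nRT: V₁ = nRT₁/P₁ = 9.315 L.
T constant ⇒ Boyle's law P V = const: T₂ = T₁; P₂ = P₁·(V₁/V₂) = 1.129 atm.
P constant ⇒ V ∝ T: P₃ = P₂; V₃ = V₂·(T₃/T₂) = 12.70 L.

V₃ ≈ 12.7 L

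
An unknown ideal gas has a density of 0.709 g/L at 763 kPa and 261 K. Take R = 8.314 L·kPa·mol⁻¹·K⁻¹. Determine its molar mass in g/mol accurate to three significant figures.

M ≈ 2.02 g/mol

ρ = PM/(RT) ⇒ M = ρRT/P = (0.709 × 8.314 × 261.0) / 763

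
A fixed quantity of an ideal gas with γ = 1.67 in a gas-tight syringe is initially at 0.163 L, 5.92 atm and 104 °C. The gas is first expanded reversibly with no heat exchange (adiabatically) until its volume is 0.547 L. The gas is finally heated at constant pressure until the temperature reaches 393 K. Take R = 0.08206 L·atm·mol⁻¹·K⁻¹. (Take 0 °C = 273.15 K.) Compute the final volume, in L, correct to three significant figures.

V₃ ≈ 1.28 L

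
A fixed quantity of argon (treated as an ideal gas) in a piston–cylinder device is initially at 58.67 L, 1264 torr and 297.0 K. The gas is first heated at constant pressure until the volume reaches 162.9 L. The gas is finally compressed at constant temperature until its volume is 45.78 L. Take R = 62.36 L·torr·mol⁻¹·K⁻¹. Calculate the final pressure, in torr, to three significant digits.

P₃ ≈ 4.50e+03 torr

P constant ⇒ V ∝ T: P₂ = P₁; T₂ = T₁·(V₂/V₁) = 824.6 K.
Isothermal, so P V is constant: T₃ = T₂; P₃ = P₂·(V₂/V₃) = 4498 torr.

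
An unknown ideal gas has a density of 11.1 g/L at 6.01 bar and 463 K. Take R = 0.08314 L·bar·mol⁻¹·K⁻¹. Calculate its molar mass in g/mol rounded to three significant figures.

ρ = PM/(RT) ⇒ M = ρRT/P = (11.1 × 0.08314 × 463.0) / 6.01

M ≈ 71.1 g/mol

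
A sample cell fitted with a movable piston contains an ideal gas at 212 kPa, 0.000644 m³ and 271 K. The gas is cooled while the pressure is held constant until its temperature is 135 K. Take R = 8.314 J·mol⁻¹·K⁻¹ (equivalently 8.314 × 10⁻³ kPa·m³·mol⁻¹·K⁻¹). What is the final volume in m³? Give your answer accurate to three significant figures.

P constant ⇒ V ∝ T: P₂ = P₁; V₂ = V₁·(T₂/T₁) = 0.0003208 m³.

V₂ ≈ 0.000321 m³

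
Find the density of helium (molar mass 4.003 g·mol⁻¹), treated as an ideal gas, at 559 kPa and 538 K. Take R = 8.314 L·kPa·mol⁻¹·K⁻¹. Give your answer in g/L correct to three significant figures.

ρ ≈ 0.500 g/L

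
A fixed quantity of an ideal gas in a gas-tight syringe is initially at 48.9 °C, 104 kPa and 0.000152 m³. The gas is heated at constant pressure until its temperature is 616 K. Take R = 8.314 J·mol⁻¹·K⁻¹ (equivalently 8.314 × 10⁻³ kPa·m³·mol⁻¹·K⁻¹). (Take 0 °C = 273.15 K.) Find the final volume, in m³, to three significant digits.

Convert: T₁ = 322.0 K.
Isobaric, so V/T is constant: P₂ = P₁; V₂ = V₁·(T₂/T₁) = 0.0002907 m³.

V₂ ≈ 0.000291 m³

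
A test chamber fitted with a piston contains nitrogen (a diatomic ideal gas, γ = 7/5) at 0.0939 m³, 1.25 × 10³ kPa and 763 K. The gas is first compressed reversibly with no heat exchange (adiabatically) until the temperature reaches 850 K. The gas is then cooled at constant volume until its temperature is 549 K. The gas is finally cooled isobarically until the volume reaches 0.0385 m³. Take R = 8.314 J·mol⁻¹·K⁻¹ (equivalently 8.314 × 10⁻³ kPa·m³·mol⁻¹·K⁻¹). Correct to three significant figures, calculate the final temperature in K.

T₄ ≈ 295 K

Adiabatic (γ = 7/5), T V^(γ−1) and P V^γ constant: P₂ = P₁·(T₂/T₁)^(γ/(γ−1)) = 1824 kPa; V₂ = V₁·(T₁/T₂)^(1/(γ−1)) = 0.07169 m³.
V constant ⇒ P ∝ T: V₃ = V₂; P₃ = P₂·(T₃/T₂) = 1178 kPa.
Isobaric, so V/T is constant: P₄ = P₃; T₄ = T₃·(V₄/V₃) = 294.9 K.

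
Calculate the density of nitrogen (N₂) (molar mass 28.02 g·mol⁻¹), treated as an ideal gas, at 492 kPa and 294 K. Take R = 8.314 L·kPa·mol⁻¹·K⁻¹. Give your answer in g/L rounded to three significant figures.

ρ ≈ 5.64 g/L

ρ = PM/(RT) = (492 × 28.02) / (8.314 × 294.0)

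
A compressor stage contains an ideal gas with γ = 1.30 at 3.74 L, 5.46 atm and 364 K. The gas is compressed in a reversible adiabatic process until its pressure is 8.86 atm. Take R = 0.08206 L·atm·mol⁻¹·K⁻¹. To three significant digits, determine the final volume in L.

Adiabatic (γ = 1.30), T V^(γ−1) and P V^γ constant: T₂ = T₁·(P₂/P₁)^((γ−1)/γ) = 407.0 K; V₂ = V₁·(P₁/P₂)^(1/γ) = 2.577 L.

V₂ ≈ 2.58 L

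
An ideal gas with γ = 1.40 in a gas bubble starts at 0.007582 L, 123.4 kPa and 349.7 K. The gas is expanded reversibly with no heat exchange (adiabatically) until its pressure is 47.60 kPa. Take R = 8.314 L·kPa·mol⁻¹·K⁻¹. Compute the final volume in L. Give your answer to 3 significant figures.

Adiabatic (γ = 1.40), T V^(γ−1) and P V^γ constant: T₂ = T₁·(P₂/P₁)^((γ−1)/γ) = 266.4 K; V₂ = V₁·(P₁/P₂)^(1/γ) = 0.01497 L.

V₂ ≈ 0.0150 L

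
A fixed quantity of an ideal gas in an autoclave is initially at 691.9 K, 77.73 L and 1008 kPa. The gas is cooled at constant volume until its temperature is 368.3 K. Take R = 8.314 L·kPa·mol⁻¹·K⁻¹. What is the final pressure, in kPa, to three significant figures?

Isochoric, so P/T is constant: V₂ = V₁; P₂ = P₁·(T₂/T₁) = 536.6 kPa.

P₂ ≈ 537 kPa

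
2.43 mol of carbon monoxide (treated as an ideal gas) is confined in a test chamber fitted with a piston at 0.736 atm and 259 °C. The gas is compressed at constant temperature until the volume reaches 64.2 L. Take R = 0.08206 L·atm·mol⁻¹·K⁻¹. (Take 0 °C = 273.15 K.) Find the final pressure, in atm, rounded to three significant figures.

Convert: T₁ = 532.1 K.
From PV = nRT: V₁ = nRT₁/P₁ = 144.2 L.
T constant ⇒ Boyle's law P V = const: T₂ = T₁; P₂ = P₁·(V₁/V₂) = 1.653 atm.

P₂ ≈ 1.65 atm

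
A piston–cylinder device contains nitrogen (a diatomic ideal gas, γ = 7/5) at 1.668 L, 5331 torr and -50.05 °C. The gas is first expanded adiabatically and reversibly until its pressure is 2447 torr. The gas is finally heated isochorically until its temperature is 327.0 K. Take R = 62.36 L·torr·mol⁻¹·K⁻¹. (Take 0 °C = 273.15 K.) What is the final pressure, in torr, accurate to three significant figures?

P₃ ≈ 4.48e+03 torr

Convert: T₁ = 223.1 K.
Adiabatic (γ = 7/5), T V^(γ−1) and P V^γ constant: T₂ = T₁·(P₂/P₁)^((γ−1)/γ) = 178.6 K; V₂ = V₁·(P₁/P₂)^(1/γ) = 2.909 L.
V constant ⇒ P ∝ T: V₃ = V₂; P₃ = P₂·(T₃/T₂) = 4480 torr.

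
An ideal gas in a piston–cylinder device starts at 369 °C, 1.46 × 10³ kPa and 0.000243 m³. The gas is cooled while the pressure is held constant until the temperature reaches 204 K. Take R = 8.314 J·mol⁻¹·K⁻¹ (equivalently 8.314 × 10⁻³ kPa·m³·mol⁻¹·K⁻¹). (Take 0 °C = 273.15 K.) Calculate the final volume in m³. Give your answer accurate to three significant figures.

V₂ ≈ 7.72e-05 m³

Convert: T₁ = 642.1 K.
Isobaric, so V/T is constant: P₂ = P₁; V₂ = V₁·(T₂/T₁) = 7.720e-05 m³.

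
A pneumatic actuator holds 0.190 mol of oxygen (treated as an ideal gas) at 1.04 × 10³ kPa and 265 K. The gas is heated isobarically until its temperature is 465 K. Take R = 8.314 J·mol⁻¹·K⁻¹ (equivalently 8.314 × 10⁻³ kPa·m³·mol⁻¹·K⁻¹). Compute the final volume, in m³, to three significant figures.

V₂ ≈ 0.000706 m³

From PV = nRT: V₁ = nRT₁/P₁ = 0.0004025 m³.
P constant ⇒ V ∝ T: P₂ = P₁; V₂ = V₁·(T₂/T₁) = 0.0007063 m³.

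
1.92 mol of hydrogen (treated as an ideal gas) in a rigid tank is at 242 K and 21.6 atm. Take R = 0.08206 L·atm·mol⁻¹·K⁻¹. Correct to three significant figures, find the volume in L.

PV = nRT ⇒ V = nRT/P = (1.92 × 0.08206 × 242) / 21.6

V ≈ 1.77 L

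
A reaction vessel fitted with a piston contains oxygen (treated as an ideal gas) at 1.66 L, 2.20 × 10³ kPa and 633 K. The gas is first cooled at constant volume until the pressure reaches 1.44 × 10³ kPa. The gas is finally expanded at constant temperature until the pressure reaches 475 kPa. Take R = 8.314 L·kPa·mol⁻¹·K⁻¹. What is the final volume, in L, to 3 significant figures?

V constant ⇒ P ∝ T: V₂ = V₁; T₂ = T₁·(P₂/P₁) = 414.3 K.
T constant ⇒ Boyle's law P V = const: T₃ = T₂; V₃ = V₂·(P₂/P₃) = 5.032 L.

V₃ ≈ 5.03 L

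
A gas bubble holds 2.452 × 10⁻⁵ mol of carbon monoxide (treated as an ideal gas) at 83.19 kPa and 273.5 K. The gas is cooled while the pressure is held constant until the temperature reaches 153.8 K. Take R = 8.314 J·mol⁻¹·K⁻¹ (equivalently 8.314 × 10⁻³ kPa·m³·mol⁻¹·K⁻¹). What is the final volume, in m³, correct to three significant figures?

V₂ ≈ 3.77e-07 m³

From PV = nRT: V₁ = nRT₁/P₁ = 6.702e-07 m³.
Isobaric, so V/T is constant: P₂ = P₁; V₂ = V₁·(T₂/T₁) = 3.769e-07 m³.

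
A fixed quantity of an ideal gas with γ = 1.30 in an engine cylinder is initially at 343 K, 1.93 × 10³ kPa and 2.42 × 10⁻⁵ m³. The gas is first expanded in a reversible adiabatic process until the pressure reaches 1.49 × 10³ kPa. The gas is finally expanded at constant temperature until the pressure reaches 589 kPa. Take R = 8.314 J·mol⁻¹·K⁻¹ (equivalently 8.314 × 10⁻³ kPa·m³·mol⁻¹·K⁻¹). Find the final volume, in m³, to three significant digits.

V₃ ≈ 7.47e-05 m³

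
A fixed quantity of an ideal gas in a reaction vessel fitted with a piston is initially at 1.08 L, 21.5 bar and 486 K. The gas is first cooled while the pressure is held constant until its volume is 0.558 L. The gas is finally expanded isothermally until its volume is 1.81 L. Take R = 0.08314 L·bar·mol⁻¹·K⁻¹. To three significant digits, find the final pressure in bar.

P constant ⇒ V ∝ T: P₂ = P₁; T₂ = T₁·(V₂/V₁) = 251.1 K.
Isothermal, so P V is constant: T₃ = T₂; P₃ = P₂·(V₂/V₃) = 6.628 bar.

P₃ ≈ 6.63 bar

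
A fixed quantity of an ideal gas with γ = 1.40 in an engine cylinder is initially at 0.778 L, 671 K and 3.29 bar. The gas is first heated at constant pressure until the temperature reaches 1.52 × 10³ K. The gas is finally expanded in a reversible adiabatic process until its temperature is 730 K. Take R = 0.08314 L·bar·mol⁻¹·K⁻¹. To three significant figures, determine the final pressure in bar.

P₃ ≈ 0.253 bar

P constant ⇒ V ∝ T: P₂ = P₁; V₂ = V₁·(T₂/T₁) = 1.762 L.
Reversible adiabatic, γ = 1.40: P₃ = P₂·(T₃/T₂)^(γ/(γ−1)) = 0.2526 bar; V₃ = V₂·(T₂/T₃)^(1/(γ−1)) = 11.03 L.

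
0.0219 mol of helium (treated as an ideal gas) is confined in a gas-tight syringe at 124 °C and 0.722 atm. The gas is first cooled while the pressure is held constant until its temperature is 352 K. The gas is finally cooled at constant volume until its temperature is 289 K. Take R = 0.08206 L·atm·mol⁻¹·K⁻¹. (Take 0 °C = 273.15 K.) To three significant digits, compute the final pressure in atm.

P₃ ≈ 0.593 atm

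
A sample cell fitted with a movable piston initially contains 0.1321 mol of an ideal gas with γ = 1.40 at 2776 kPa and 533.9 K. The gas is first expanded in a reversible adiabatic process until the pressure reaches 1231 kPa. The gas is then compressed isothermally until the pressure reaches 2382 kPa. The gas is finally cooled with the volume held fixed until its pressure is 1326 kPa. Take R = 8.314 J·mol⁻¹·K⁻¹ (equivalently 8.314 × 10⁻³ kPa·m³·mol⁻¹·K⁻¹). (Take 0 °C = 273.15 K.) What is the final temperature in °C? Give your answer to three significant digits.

From PV = nRT: V₁ = nRT₁/P₁ = 0.0002112 m³.
Adiabatic (γ = 1.40), T V^(γ−1) and P V^γ constant: T₂ = T₁·(P₂/P₁)^((γ−1)/γ) = 423.2 K; V₂ = V₁·(P₁/P₂)^(1/γ) = 0.0003776 m³.
T constant ⇒ Boyle's law P V = const: T₃ = T₂; V₃ = V₂·(P₂/P₃) = 0.0001951 m³.
V constant ⇒ P ∝ T: V₄ = V₃; T₄ = T₃·(P₄/P₃) = 235.6 K.

T₄ ≈ -37.6 °C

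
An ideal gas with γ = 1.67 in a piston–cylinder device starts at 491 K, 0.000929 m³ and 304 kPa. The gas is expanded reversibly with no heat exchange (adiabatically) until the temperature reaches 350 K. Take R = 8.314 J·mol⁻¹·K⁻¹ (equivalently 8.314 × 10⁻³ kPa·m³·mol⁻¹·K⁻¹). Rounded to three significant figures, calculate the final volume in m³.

V₂ ≈ 0.00154 m³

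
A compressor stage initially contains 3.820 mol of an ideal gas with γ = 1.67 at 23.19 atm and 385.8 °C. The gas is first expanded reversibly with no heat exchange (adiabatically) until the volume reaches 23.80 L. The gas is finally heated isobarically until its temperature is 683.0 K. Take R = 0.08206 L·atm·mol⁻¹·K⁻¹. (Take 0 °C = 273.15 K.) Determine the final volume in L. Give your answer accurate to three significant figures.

V₃ ≈ 47.7 L

Convert: T₁ = 659.0 K.
From PV = nRT: V₁ = nRT₁/P₁ = 8.907 L.
Adiabatic (γ = 1.67), T V^(γ−1) and P V^γ constant: T₂ = T₁·(V₁/V₂)^(γ−1) = 341.1 K; P₂ = P₁·(V₁/V₂)^γ = 4.493 atm.
Isobaric, so V/T is constant: P₃ = P₂; V₃ = V₂·(T₃/T₂) = 47.66 L.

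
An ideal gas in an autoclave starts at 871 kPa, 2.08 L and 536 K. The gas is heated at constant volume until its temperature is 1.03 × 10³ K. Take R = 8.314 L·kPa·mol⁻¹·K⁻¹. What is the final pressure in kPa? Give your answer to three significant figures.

P₂ ≈ 1.67e+03 kPa

V constant ⇒ P ∝ T: V₂ = V₁; P₂ = P₁·(T₂/T₁) = 1674 kPa.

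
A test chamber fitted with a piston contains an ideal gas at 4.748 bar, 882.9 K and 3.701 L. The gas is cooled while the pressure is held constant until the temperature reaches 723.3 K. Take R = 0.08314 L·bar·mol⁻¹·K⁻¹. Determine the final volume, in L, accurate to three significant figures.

P constant ⇒ V ∝ T: P₂ = P₁; V₂ = V₁·(T₂/T₁) = 3.032 L.

V₂ ≈ 3.03 L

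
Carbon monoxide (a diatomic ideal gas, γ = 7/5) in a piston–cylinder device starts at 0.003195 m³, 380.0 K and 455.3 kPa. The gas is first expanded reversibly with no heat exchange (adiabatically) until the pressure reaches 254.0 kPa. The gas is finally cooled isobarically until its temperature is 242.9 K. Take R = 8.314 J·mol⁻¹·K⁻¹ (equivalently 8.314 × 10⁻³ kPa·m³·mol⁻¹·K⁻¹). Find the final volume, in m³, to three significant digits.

Adiabatic (γ = 7/5), T V^(γ−1) and P V^γ constant: T₂ = T₁·(P₂/P₁)^((γ−1)/γ) = 321.6 K; V₂ = V₁·(P₁/P₂)^(1/γ) = 0.004847 m³.
Isobaric, so V/T is constant: P₃ = P₂; V₃ = V₂·(T₃/T₂) = 0.003661 m³.

V₃ ≈ 0.00366 m³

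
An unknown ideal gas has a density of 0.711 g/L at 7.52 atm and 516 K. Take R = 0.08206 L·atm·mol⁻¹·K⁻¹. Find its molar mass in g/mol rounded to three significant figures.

M ≈ 4.00 g/mol

ρ = PM/(RT) ⇒ M = ρRT/P = (0.711 × 0.08206 × 516.0) / 7.52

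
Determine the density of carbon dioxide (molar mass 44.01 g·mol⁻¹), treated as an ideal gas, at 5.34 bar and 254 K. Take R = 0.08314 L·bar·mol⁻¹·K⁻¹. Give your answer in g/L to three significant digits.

ρ ≈ 11.1 g/L

ρ = PM/(RT) = (5.34 × 44.01) / (0.08314 × 254.0)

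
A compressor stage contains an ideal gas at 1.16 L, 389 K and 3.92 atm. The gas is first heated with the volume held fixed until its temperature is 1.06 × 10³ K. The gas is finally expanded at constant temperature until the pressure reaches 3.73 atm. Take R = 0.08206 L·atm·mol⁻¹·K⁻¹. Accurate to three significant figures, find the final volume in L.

Isochoric, so P/T is constant: V₂ = V₁; P₂ = P₁·(T₂/T₁) = 10.68 atm.
Isothermal, so P V is constant: T₃ = T₂; V₃ = V₂·(P₂/P₃) = 3.322 L.

V₃ ≈ 3.32 L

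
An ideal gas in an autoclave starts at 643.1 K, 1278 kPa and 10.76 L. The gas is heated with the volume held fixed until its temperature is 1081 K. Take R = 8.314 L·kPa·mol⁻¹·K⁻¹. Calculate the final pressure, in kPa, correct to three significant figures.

P₂ ≈ 2.15e+03 kPa

V constant ⇒ P ∝ T: V₂ = V₁; P₂ = P₁·(T₂/T₁) = 2148 kPa.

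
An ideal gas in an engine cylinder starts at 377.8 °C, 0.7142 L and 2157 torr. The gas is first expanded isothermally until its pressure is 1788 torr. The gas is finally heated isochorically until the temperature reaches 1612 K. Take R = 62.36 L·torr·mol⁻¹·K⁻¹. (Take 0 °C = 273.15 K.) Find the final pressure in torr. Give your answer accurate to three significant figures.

P₃ ≈ 4.43e+03 torr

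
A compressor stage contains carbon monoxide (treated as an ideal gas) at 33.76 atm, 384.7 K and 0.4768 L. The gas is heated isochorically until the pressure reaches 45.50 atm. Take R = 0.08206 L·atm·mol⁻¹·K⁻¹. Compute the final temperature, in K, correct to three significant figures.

T₂ ≈ 518 K

V constant ⇒ P ∝ T: V₂ = V₁; T₂ = T₁·(P₂/P₁) = 518.5 K.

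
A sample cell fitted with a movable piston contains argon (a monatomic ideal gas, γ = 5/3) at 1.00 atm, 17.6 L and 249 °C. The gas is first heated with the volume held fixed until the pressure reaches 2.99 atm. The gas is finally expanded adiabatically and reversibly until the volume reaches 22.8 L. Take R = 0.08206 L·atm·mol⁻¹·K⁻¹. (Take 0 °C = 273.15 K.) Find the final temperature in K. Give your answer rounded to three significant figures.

T₃ ≈ 1.31e+03 K

Convert: T₁ = 522.1 K.
V constant ⇒ P ∝ T: V₂ = V₁; T₂ = T₁·(P₂/P₁) = 1561 K.
Reversible adiabatic, γ = 5/3: T₃ = T₂·(V₂/V₃)^(γ−1) = 1314 K; P₃ = P₂·(V₂/V₃)^γ = 1.942 atm.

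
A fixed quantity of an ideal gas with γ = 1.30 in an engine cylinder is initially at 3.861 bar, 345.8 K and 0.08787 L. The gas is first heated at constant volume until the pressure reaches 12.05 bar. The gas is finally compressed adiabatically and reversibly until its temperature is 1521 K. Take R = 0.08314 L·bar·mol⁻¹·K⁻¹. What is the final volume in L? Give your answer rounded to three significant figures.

V₃ ≈ 0.0280 L

Isochoric, so P/T is constant: V₂ = V₁; T₂ = T₁·(P₂/P₁) = 1079 K.
Reversible adiabatic, γ = 1.30: P₃ = P₂·(T₃/T₂)^(γ/(γ−1)) = 53.30 bar; V₃ = V₂·(T₂/T₃)^(1/(γ−1)) = 0.02800 L.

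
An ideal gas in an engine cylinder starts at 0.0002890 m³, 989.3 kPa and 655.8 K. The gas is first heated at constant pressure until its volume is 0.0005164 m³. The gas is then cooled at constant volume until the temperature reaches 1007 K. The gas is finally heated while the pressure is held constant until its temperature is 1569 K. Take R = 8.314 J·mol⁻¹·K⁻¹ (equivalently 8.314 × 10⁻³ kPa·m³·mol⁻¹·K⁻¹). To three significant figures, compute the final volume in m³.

V₄ ≈ 0.000805 m³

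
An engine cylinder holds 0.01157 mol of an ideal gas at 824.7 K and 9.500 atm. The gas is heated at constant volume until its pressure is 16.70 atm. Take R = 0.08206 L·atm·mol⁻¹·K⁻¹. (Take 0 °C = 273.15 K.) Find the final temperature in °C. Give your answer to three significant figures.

From PV = nRT: V₁ = nRT₁/P₁ = 0.08242 L.
Isochoric, so P/T is constant: V₂ = V₁; T₂ = T₁·(P₂/P₁) = 1450 K.

T₂ ≈ 1.18e+03 °C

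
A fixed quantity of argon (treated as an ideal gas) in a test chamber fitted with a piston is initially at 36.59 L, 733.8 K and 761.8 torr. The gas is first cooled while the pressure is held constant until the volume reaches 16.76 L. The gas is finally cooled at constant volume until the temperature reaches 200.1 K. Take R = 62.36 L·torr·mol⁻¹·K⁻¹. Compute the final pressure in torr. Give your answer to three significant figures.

P₃ ≈ 454 torr

Isobaric, so V/T is constant: P₂ = P₁; T₂ = T₁·(V₂/V₁) = 336.1 K.
V constant ⇒ P ∝ T: V₃ = V₂; P₃ = P₂·(T₃/T₂) = 453.5 torr.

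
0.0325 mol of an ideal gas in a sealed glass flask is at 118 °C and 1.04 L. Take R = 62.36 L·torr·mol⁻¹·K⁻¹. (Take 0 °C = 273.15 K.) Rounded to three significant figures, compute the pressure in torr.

Convert: T = 391.15 K.
PV = nRT ⇒ P = nRT/V = (0.0325 × 62.36 × 391.15) / 1.04

P ≈ 762 torr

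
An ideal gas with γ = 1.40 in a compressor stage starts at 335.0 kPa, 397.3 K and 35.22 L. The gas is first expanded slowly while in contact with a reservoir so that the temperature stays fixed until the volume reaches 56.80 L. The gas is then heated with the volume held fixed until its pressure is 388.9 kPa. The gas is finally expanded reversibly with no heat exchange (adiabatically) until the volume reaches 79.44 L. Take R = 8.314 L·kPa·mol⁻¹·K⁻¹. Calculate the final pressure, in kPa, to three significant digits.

Isothermal, so P V is constant: T₂ = T₁; P₂ = P₁·(V₁/V₂) = 207.7 kPa.
V constant ⇒ P ∝ T: V₃ = V₂; T₃ = T₂·(P₃/P₂) = 743.8 K.
Adiabatic (γ = 1.40), T V^(γ−1) and P V^γ constant: T₄ = T₃·(V₃/V₄)^(γ−1) = 650.4 K; P₄ = P₃·(V₃/V₄)^γ = 243.1 kPa.

P₄ ≈ 243 kPa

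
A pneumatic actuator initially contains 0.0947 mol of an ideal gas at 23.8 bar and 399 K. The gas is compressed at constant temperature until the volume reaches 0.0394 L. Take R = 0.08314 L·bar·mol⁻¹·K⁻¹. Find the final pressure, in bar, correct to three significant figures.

From PV = nRT: V₁ = nRT₁/P₁ = 0.1320 L.
T constant ⇒ Boyle's law P V = const: T₂ = T₁; P₂ = P₁·(V₁/V₂) = 79.73 bar.

P₂ ≈ 79.7 bar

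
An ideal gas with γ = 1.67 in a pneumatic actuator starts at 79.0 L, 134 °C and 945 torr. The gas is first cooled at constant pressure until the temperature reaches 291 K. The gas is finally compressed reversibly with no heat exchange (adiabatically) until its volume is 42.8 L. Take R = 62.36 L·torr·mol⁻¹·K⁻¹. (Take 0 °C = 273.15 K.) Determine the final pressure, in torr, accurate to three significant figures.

Convert: T₁ = 407.1 K.
Isobaric, so V/T is constant: P₂ = P₁; V₂ = V₁·(T₂/T₁) = 56.46 L.
Reversible adiabatic, γ = 1.67: T₃ = T₂·(V₂/V₃)^(γ−1) = 350.4 K; P₃ = P₂·(V₂/V₃)^γ = 1501 torr.

P₃ ≈ 1.50e+03 torr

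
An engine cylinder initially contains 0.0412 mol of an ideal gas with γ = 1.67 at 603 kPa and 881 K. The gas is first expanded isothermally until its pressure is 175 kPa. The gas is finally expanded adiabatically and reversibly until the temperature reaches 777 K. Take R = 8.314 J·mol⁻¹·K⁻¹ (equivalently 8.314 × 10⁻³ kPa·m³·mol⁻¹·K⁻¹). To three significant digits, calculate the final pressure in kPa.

P₃ ≈ 128 kPa

From PV = nRT: V₁ = nRT₁/P₁ = 0.0005005 m³.
Isothermal, so P V is constant: T₂ = T₁; V₂ = V₁·(P₁/P₂) = 0.001724 m³.
Adiabatic (γ = 1.67), T V^(γ−1) and P V^γ constant: P₃ = P₂·(T₃/T₂)^(γ/(γ−1)) = 128.0 kPa; V₃ = V₂·(T₂/T₃)^(1/(γ−1)) = 0.002080 m³.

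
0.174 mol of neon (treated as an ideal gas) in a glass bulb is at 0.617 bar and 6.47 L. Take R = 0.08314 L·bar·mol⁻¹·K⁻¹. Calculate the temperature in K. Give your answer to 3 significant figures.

PV = nRT ⇒ T = PV/(nR) = (0.617 × 6.47) / (0.174 × 0.08314)

T ≈ 276 K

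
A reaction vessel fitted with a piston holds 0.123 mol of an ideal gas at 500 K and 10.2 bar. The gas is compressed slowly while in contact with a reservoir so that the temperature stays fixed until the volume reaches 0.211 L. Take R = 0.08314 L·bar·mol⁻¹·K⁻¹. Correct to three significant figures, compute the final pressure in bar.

P₂ ≈ 24.2 bar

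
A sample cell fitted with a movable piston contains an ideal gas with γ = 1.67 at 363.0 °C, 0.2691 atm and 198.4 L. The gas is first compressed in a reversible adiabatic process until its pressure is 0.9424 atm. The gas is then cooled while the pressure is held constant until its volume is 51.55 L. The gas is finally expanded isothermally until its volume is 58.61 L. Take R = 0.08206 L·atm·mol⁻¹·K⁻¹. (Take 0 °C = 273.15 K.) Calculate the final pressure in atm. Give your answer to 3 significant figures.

P₄ ≈ 0.829 atm

Convert: T₁ = 636.1 K.
Reversible adiabatic, γ = 1.67: T₂ = T₁·(P₂/P₁)^((γ−1)/γ) = 1052 K; V₂ = V₁·(P₁/P₂)^(1/γ) = 93.67 L.
Isobaric, so V/T is constant: P₃ = P₂; T₃ = T₂·(V₃/V₂) = 578.9 K.
T constant ⇒ Boyle's law P V = const: T₄ = T₃; P₄ = P₃·(V₃/V₄) = 0.8289 atm.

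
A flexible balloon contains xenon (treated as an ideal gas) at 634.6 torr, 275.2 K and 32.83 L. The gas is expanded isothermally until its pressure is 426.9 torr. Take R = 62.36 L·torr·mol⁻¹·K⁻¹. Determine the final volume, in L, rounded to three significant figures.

Isothermal, so P V is constant: T₂ = T₁; V₂ = V₁·(P₁/P₂) = 48.80 L.

V₂ ≈ 48.8 L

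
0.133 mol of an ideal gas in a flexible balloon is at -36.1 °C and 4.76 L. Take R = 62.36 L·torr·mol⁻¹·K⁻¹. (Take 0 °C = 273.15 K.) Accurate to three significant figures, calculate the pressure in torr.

P ≈ 413 torr

Convert: T = 237.05 K.
PV = nRT ⇒ P = nRT/V = (0.133 × 62.36 × 237.05) / 4.76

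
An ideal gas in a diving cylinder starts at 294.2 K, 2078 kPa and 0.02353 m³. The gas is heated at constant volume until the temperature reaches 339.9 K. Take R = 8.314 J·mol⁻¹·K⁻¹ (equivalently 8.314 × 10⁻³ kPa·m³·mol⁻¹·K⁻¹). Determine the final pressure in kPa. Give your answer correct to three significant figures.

P₂ ≈ 2.40e+03 kPa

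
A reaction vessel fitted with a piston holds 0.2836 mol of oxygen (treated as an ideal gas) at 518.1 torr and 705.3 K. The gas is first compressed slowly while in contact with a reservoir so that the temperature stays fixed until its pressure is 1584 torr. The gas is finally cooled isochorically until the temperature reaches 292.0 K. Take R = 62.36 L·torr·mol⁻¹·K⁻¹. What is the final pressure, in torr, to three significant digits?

P₃ ≈ 656 torr

From PV = nRT: V₁ = nRT₁/P₁ = 24.08 L.
T constant ⇒ Boyle's law P V = const: T₂ = T₁; V₂ = V₁·(P₁/P₂) = 7.875 L.
Isochoric, so P/T is constant: V₃ = V₂; P₃ = P₂·(T₃/T₂) = 655.8 torr.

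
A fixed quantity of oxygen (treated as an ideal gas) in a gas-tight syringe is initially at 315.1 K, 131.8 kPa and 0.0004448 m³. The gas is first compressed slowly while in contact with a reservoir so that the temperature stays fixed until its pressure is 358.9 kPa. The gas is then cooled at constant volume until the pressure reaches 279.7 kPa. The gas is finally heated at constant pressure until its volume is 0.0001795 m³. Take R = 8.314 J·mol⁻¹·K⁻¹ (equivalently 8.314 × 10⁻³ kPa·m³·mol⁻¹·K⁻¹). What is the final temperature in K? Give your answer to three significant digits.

T₄ ≈ 270 K

Isothermal, so P V is constant: T₂ = T₁; V₂ = V₁·(P₁/P₂) = 0.0001633 m³.
Isochoric, so P/T is constant: V₃ = V₂; T₃ = T₂·(P₃/P₂) = 245.6 K.
P constant ⇒ V ∝ T: P₄ = P₃; T₄ = T₃·(V₄/V₃) = 269.9 K.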